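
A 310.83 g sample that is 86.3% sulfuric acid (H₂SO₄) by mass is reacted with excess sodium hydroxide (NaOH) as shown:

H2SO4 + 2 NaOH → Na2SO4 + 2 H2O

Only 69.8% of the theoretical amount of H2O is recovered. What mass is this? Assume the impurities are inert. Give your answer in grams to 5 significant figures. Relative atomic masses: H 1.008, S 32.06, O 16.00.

68.788 g

Pure H2SO4 available = 310.83 g × 0.863 = 268.246 g.
M(H2SO4) = 2(1.008) + 32.06 + 4(16.00) = 98.076 g/mol.
M(H2O) = 2(1.008) + 16.00 = 18.016 g/mol.
n(H2SO4) = 268.246 g / 98.076 g/mol = 2.73509 mol.
From the equation the H2SO4:H2O mole ratio is 1:2, so n(H2O) = 2.73509 × 2/1 = 5.47017 mol.
Mass of H2O = 5.47017 mol × 18.016 g/mol = 98.5506 g.
Actual mass collected = 98.5506 g × 0.698 = 68.7883 g.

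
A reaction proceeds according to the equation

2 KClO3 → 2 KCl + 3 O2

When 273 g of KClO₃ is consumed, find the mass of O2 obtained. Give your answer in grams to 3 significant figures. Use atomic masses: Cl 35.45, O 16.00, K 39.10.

107 g

M(KClO3) = 39.10 + 35.45 + 3(16.00) = 122.55 g/mol.
M(O2) = 2(16.00) = 32.00 g/mol.
n(KClO3) = 273.0 g / 122.55 g/mol = 2.228 mol.
From the equation the KClO3:O2 mole ratio is 2:3, so n(O2) = 2.228 × 3/2 = 3.341 mol.
Mass of O2 = 3.341 mol × 32.00 g/mol = 106.9 g.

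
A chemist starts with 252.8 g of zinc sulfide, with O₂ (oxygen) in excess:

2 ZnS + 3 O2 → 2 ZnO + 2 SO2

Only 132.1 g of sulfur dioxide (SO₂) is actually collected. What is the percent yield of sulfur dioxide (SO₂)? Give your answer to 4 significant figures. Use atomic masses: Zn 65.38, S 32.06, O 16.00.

M(ZnS) = 65.38 + 32.06 = 97.44 g/mol.
M(SO2) = 32.06 + 2(16.00) = 64.06 g/mol.
n(ZnS) = 252.80 g / 97.44 g/mol = 2.5944 mol.
From the equation the ZnS:SO2 mole ratio is 2:2, so n(SO2) = 2.5944 × 2/2 = 2.5944 mol.
Mass of SO2 = 2.5944 mol × 64.06 g/mol = 166.20 g.
This is the theoretical yield. Percent yield = 132.1 g / 166.20 g × 100% = 79.483%.

79.48 %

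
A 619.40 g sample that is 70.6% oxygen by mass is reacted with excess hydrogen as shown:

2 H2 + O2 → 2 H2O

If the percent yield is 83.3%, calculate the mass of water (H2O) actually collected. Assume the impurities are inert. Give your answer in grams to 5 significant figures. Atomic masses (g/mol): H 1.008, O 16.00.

Pure O2 available = 619.40 g × 0.706 = 437.296 g.
M(O2) = 2(16.00) = 32.00 g/mol.
M(H2O) = 2(1.008) + 16.00 = 18.016 g/mol.
n(O2) = 437.296 g / 32.00 g/mol = 13.6655 mol.
From the equation the O2:H2O mole ratio is 1:2, so n(H2O) = 13.6655 × 2/1 = 27.3310 mol.
Mass of H2O = 27.3310 mol × 18.016 g/mol = 492.396 g.
Actual mass collected = 492.396 g × 0.833 = 410.166 g.

410.17 g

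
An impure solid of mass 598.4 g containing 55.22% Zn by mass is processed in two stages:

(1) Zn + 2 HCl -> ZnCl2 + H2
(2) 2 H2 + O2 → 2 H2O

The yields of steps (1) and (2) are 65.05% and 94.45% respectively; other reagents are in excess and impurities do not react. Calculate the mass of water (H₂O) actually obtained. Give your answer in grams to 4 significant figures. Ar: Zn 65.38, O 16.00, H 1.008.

55.94 g

Pure Zn = 598.4 × 0.5522 = 330.44 g.
M(Zn) = 65.38 g/mol.
M(H2O) = 2(1.008) + 16.00 = 18.016 g/mol.
n(Zn) = 330.44 / 65.38 = 5.0541 mol.
Step 1 (Zn:H2 = 1:1): theoretical n(H2) = 5.0541 mol; at 65.05% yield, n(H2) = 3.2877 mol.
Step 2 (H2:H2O = 2:2): theoretical n(H2O) = 3.2877 mol, so theoretical mass = 3.2877 × 18.016 = 59.231 g.
At 94.45% yield, actual mass of H2O = 59.231 × 0.9445 = 55.944 g.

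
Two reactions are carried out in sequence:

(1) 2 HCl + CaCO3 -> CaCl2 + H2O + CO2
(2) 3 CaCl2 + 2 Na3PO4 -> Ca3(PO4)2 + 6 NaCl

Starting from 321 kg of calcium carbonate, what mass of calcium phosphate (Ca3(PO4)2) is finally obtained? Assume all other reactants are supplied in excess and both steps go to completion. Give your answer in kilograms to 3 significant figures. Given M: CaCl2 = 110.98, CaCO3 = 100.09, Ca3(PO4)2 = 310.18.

321 kg = 321000 g.
n(CaCO3) = 321000 / 100.09 = 3207 mol.
Step 1 gives a 1:1 ratio of CaCO3 to CaCl2, so n(CaCl2) = 3207 mol.
In step 2 the CaCl2:Ca3(PO4)2 ratio is 3:1, so n(Ca3(PO4)2) = 1069 mol.
Mass of Ca3(PO4)2 = 1069 × 310.18 = 331600 g = 332 kg.

332 kg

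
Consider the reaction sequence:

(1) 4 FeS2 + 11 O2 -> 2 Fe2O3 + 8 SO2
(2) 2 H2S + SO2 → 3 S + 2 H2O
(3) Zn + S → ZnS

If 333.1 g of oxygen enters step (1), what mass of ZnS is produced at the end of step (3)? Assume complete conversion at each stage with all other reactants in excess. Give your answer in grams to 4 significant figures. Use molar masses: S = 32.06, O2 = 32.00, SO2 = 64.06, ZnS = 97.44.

n(O2) = 333.1 / 32.00 = 10.409 mol.
Reaction (1): O2→SO2 ratio 11:8 ⇒ n(SO2) = 7.5705 mol.
Reaction (2): SO2→S ratio 1:3 ⇒ n(S) = 22.711 mol.
Reaction (3): S→ZnS ratio 1:1 ⇒ n(ZnS) = 22.711 mol.
Mass of ZnS = 22.711 × 97.44 = 2213.0 g.

2213 g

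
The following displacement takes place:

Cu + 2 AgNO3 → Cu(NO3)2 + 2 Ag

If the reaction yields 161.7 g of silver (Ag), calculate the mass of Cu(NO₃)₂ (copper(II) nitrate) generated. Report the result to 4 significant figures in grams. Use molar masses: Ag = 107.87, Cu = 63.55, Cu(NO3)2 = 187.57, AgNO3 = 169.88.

140.6 g

n(Ag) = 161.70 g / 107.87 g/mol = 1.4990 mol.
From the equation the Ag:Cu(NO3)2 mole ratio is 2:1, so n(Cu(NO3)2) = 1.4990 × 1/2 = 0.74951 mol.
Mass of Cu(NO3)2 = 0.74951 mol × 187.57 g/mol = 140.59 g.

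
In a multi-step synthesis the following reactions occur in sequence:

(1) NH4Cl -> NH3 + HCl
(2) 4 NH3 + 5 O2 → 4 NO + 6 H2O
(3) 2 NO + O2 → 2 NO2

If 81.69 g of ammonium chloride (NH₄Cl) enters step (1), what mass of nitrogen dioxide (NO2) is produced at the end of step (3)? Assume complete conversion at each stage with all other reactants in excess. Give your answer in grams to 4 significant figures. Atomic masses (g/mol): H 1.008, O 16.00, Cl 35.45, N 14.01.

M(NH4Cl) = 14.01 + 4(1.008) + 35.45 = 53.492 g/mol.
M(NO2) = 14.01 + 2(16.00) = 46.01 g/mol.
n(NH4Cl) = 81.69 / 53.492 = 1.5271 mol.
Reaction (1): NH4Cl→NH3 ratio 1:1 ⇒ n(NH3) = 1.5271 mol.
Reaction (2): NH3→NO ratio 4:4 ⇒ n(NO) = 1.5271 mol.
Reaction (3): NO→NO2 ratio 2:2 ⇒ n(NO2) = 1.5271 mol.
Mass of NO2 = 1.5271 × 46.01 = 70.264 g.

70.26 g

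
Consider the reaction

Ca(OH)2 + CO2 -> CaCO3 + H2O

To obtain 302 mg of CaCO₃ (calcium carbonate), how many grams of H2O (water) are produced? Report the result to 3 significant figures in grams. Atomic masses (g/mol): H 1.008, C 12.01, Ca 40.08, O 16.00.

0.0544 g

M(CaCO3) = 40.08 + 12.01 + 3(16.00) = 100.09 g/mol.
M(H2O) = 2(1.008) + 16.00 = 18.016 g/mol.
Convert: 302 mg = 0.3020 g.
n(CaCO3) = 0.3020 g / 100.09 g/mol = 0.003017 mol.
From the equation the CaCO3:H2O mole ratio is 1:1, so n(H2O) = 0.003017 × 1/1 = 0.003017 mol.
Mass of H2O = 0.003017 mol × 18.016 g/mol = 0.05436 g.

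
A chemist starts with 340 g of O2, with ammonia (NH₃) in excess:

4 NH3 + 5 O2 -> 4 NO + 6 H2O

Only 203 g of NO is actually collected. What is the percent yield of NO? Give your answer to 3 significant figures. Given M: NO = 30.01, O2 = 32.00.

79.6 %

n(O2) = 340.0 g / 32.00 g/mol = 10.62 mol.
From the equation the O2:NO mole ratio is 5:4, so n(NO) = 10.62 × 4/5 = 8.500 mol.
Mass of NO = 8.500 mol × 30.01 g/mol = 255.1 g.
This is the theoretical yield. Percent yield = 203 g / 255.1 g × 100% = 79.58%.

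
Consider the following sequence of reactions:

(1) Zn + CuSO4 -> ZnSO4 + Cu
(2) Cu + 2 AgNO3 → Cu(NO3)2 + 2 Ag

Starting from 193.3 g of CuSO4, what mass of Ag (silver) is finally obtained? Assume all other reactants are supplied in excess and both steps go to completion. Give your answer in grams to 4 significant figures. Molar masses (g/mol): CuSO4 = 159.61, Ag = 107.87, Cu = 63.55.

261.3 g

n(CuSO4) = 193.30 / 159.61 = 1.2111 mol.
Step 1 gives a 1:1 ratio of CuSO4 to Cu, so n(Cu) = 1.2111 mol.
In step 2 the Cu:Ag ratio is 1:2, so n(Ag) = 2.4222 mol.
Mass of Ag = 2.4222 × 107.87 = 261.28 g.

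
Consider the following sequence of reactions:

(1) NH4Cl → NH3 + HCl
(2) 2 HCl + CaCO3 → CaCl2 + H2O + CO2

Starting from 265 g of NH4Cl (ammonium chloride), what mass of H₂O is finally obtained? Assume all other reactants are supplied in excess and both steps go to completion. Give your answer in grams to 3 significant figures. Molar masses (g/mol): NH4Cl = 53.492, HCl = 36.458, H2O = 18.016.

n(NH4Cl) = 265.0 / 53.492 = 4.954 mol.
Step 1 gives a 1:1 ratio of NH4Cl to HCl, so n(HCl) = 4.954 mol.
In step 2 the HCl:H2O ratio is 2:1, so n(H2O) = 2.477 mol.
Mass of H2O = 2.477 × 18.016 = 44.63 g.

44.6 g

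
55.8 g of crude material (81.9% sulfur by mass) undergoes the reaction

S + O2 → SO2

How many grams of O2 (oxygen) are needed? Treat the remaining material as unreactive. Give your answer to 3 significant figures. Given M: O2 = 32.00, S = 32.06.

45.6 g

Mass of pure S = 55.8 g × 0.819 = 45.70 g.
n(S) = 45.70 g / 32.06 g/mol = 1.425 mol.
From the equation the S:O2 mole ratio is 1:1, so n(O2) = 1.425 × 1/1 = 1.425 mol.
Mass of O2 = 1.425 mol × 32.00 g/mol = 45.61 g.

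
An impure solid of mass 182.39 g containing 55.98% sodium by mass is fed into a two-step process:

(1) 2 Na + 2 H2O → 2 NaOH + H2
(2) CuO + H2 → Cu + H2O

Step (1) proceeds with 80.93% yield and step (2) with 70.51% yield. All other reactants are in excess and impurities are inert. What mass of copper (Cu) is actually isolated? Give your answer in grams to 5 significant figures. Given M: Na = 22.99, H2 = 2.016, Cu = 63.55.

80.527 g

Pure Na = 182.39 × 0.5598 = 102.102 g.
n(Na) = 102.102 / 22.99 = 4.44114 mol.
Step 1 (Na:H2 = 2:1): theoretical n(H2) = 2.22057 mol; at 80.93% yield, n(H2) = 1.79711 mol.
Step 2 (H2:Cu = 1:1): theoretical n(Cu) = 1.79711 mol, so theoretical mass = 1.79711 × 63.55 = 114.206 g.
At 70.51% yield, actual mass of Cu = 114.206 × 0.7051 = 80.5269 g.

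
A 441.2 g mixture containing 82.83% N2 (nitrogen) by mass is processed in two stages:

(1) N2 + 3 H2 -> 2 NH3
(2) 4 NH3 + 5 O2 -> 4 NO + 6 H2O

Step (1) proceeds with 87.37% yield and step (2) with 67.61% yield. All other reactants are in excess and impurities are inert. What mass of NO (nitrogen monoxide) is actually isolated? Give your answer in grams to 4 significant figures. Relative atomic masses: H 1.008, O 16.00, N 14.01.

462.4 g

Pure N2 = 441.2 × 0.8283 = 365.45 g.
M(N2) = 2(14.01) = 28.02 g/mol.
M(NO) = 14.01 + 16.00 = 30.01 g/mol.
n(N2) = 365.45 / 28.02 = 13.042 mol.
Step 1 (N2:NH3 = 1:2): theoretical n(NH3) = 26.085 mol; at 87.37% yield, n(NH3) = 22.790 mol.
Step 2 (NH3:NO = 4:4): theoretical n(NO) = 22.790 mol, so theoretical mass = 22.790 × 30.01 = 683.93 g.
At 67.61% yield, actual mass of NO = 683.93 × 0.6761 = 462.41 g.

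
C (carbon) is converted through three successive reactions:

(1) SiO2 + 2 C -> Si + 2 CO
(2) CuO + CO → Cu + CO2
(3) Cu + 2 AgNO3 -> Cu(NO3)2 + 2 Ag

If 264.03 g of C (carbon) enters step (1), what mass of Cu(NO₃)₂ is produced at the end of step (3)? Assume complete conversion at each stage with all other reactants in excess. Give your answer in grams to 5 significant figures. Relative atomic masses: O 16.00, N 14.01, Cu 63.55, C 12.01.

4123.6 g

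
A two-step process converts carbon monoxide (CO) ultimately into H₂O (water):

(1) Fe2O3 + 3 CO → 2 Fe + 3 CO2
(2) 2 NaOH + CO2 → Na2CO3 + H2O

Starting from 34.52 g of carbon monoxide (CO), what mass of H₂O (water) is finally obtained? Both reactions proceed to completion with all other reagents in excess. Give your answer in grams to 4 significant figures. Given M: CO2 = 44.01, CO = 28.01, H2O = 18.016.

n(CO) = 34.520 / 28.01 = 1.2324 mol.
Step 1 gives a 3:3 ratio of CO to CO2, so n(CO2) = 1.2324 mol.
In step 2 the CO2:H2O ratio is 1:1, so n(H2O) = 1.2324 mol.
Mass of H2O = 1.2324 × 18.016 = 22.203 g.

22.20 g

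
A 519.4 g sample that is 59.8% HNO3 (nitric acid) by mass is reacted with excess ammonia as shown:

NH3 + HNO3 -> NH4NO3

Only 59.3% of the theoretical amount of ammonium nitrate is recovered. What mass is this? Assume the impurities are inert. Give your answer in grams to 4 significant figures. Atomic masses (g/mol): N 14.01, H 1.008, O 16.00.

Pure HNO3 available = 519.4 g × 0.598 = 310.60 g.
M(HNO3) = 1.008 + 14.01 + 3(16.00) = 63.018 g/mol.
M(NH4NO3) = 2(14.01) + 4(1.008) + 3(16.00) = 80.052 g/mol.
n(HNO3) = 310.60 g / 63.018 g/mol = 4.9288 mol.
From the equation the HNO3:NH4NO3 mole ratio is 1:1, so n(NH4NO3) = 4.9288 × 1/1 = 4.9288 mol.
Mass of NH4NO3 = 4.9288 mol × 80.052 g/mol = 394.56 g.
Actual mass collected = 394.56 g × 0.593 = 233.97 g.

234.0 g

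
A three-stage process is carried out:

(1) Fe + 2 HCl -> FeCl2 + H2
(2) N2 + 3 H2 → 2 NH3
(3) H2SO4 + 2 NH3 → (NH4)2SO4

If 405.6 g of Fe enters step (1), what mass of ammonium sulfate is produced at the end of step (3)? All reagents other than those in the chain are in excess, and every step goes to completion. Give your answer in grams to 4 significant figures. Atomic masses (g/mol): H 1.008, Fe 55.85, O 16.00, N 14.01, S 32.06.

319.9 g

M(Fe) = 55.85 g/mol.
M((NH4)2SO4) = 2(14.01) + 8(1.008) + 32.06 + 4(16.00) = 132.144 g/mol.
n(Fe) = 405.6 / 55.85 = 7.2623 mol.
Reaction (1): Fe→H2 ratio 1:1 ⇒ n(H2) = 7.2623 mol.
Reaction (2): H2→NH3 ratio 3:2 ⇒ n(NH3) = 4.8415 mol.
Reaction (3): NH3→(NH4)2SO4 ratio 2:1 ⇒ n((NH4)2SO4) = 2.4208 mol.
Mass of (NH4)2SO4 = 2.4208 × 132.144 = 319.89 g.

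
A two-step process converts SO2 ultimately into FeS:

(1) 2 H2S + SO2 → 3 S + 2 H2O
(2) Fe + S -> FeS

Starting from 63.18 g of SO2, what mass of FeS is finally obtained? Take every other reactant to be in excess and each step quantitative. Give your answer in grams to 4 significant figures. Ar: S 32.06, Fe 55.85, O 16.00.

M(SO2) = 32.06 + 2(16.00) = 64.06 g/mol.
M(FeS) = 55.85 + 32.06 = 87.91 g/mol.
n(SO2) = 63.180 / 64.06 = 0.98626 mol.
Step 1 gives a 1:3 ratio of SO2 to S, so n(S) = 2.9588 mol.
In step 2 the S:FeS ratio is 1:1, so n(FeS) = 2.9588 mol.
Mass of FeS = 2.9588 × 87.91 = 260.11 g.

260.1 g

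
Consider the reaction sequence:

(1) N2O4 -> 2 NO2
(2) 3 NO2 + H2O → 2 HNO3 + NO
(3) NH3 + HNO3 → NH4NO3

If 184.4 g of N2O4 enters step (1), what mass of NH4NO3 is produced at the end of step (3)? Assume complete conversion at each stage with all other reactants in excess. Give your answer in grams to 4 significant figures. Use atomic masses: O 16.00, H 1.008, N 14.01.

M(N2O4) = 2(14.01) + 4(16.00) = 92.02 g/mol.
M(NH4NO3) = 2(14.01) + 4(1.008) + 3(16.00) = 80.052 g/mol.
n(N2O4) = 184.4 / 92.02 = 2.0039 mol.
Reaction (1): N2O4→NO2 ratio 1:2 ⇒ n(NO2) = 4.0078 mol.
Reaction (2): NO2→HNO3 ratio 3:2 ⇒ n(HNO3) = 2.6719 mol.
Reaction (3): HNO3→NH4NO3 ratio 1:1 ⇒ n(NH4NO3) = 2.6719 mol.
Mass of NH4NO3 = 2.6719 × 80.052 = 213.89 g.

213.9 g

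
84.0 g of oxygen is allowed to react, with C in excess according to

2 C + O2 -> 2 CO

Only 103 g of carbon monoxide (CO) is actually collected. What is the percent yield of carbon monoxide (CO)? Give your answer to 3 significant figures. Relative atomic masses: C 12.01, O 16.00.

M(O2) = 2(16.00) = 32.00 g/mol.
M(CO) = 12.01 + 16.00 = 28.01 g/mol.
n(O2) = 84.00 g / 32.00 g/mol = 2.625 mol.
From the equation the O2:CO mole ratio is 1:2, so n(CO) = 2.625 × 2/1 = 5.250 mol.
Mass of CO = 5.250 mol × 28.01 g/mol = 147.1 g.
This is the theoretical yield. Percent yield = 103 g / 147.1 g × 100% = 70.04%.

70.0 %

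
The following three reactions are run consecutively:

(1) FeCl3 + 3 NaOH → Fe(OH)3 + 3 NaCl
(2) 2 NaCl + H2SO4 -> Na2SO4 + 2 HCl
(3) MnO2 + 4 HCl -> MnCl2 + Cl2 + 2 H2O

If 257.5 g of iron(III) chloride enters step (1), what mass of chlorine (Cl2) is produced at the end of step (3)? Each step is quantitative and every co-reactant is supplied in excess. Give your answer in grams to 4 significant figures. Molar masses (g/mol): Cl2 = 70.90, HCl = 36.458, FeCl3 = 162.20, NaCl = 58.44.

84.42 g

n(FeCl3) = 257.5 / 162.20 = 1.5875 mol.
Reaction (1): FeCl3→NaCl ratio 1:3 ⇒ n(NaCl) = 4.7626 mol.
Reaction (2): NaCl→HCl ratio 2:2 ⇒ n(HCl) = 4.7626 mol.
Reaction (3): HCl→Cl2 ratio 4:1 ⇒ n(Cl2) = 1.1907 mol.
Mass of Cl2 = 1.1907 × 70.90 = 84.418 g.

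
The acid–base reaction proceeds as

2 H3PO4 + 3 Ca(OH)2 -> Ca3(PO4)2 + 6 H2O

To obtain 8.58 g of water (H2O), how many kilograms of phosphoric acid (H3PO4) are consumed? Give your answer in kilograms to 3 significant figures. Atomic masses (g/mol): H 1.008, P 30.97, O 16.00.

M(H2O) = 2(1.008) + 16.00 = 18.016 g/mol.
M(H3PO4) = 3(1.008) + 30.97 + 4(16.00) = 97.994 g/mol.
n(H2O) = 8.580 g / 18.016 g/mol = 0.4762 mol.
From the equation the H2O:H3PO4 mole ratio is 6:2, so n(H3PO4) = 0.4762 × 2/6 = 0.1587 mol.
Mass of H3PO4 = 0.1587 mol × 97.994 g/mol = 15.56 g.
Converting to kg: 15.56 g = 0.0156 kg.

0.0156 kg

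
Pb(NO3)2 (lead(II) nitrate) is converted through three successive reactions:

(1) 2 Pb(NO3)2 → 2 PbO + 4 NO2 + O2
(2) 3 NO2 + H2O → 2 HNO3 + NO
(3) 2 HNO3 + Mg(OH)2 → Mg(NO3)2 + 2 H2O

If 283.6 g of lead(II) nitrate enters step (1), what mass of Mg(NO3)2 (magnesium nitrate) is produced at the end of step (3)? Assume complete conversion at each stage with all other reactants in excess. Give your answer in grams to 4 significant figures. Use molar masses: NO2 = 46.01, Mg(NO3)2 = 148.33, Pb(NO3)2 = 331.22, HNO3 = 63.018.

84.67 g

n(Pb(NO3)2) = 283.6 / 331.22 = 0.85623 mol.
Reaction (1): Pb(NO3)2→NO2 ratio 2:4 ⇒ n(NO2) = 1.7125 mol.
Reaction (2): NO2→HNO3 ratio 3:2 ⇒ n(HNO3) = 1.1416 mol.
Reaction (3): HNO3→Mg(NO3)2 ratio 2:1 ⇒ n(Mg(NO3)2) = 0.57082 mol.
Mass of Mg(NO3)2 = 0.57082 × 148.33 = 84.670 g.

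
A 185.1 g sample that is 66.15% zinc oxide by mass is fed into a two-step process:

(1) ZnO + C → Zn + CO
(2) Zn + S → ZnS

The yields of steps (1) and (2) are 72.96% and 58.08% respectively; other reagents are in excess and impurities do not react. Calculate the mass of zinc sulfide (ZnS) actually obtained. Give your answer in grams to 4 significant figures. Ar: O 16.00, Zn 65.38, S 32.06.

62.13 g

Pure ZnO = 185.1 × 0.6615 = 122.44 g.
M(ZnO) = 65.38 + 16.00 = 81.38 g/mol.
M(ZnS) = 65.38 + 32.06 = 97.44 g/mol.
n(ZnO) = 122.44 / 81.38 = 1.5046 mol.
Step 1 (ZnO:Zn = 1:1): theoretical n(Zn) = 1.5046 mol; at 72.96% yield, n(Zn) = 1.0977 mol.
Step 2 (Zn:ZnS = 1:1): theoretical n(ZnS) = 1.0977 mol, so theoretical mass = 1.0977 × 97.44 = 106.96 g.
At 58.08% yield, actual mass of ZnS = 106.96 × 0.5808 = 62.125 g.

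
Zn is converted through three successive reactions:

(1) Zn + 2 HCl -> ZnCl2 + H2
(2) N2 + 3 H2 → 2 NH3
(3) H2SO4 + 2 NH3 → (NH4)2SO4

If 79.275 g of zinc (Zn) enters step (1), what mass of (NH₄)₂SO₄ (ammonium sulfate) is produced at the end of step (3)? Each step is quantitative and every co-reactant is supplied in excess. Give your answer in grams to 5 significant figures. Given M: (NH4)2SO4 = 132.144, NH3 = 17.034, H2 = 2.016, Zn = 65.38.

n(Zn) = 79.275 / 65.38 = 1.21253 mol.
Reaction (1): Zn→H2 ratio 1:1 ⇒ n(H2) = 1.21253 mol.
Reaction (2): H2→NH3 ratio 3:2 ⇒ n(NH3) = 0.808351 mol.
Reaction (3): NH3→(NH4)2SO4 ratio 2:1 ⇒ n((NH4)2SO4) = 0.404176 mol.
Mass of (NH4)2SO4 = 0.404176 × 132.144 = 53.4094 g.

53.409 g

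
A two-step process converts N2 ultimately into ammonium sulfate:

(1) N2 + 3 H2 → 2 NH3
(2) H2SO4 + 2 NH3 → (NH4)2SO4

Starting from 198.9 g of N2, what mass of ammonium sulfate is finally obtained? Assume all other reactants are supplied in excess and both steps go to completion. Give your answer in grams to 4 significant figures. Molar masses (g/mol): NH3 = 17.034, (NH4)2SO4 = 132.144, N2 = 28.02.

938.0 g

n(N2) = 198.90 / 28.02 = 7.0985 mol.
Step 1 gives a 1:2 ratio of N2 to NH3, so n(NH3) = 14.197 mol.
In step 2 the NH3:(NH4)2SO4 ratio is 2:1, so n((NH4)2SO4) = 7.0985 mol.
Mass of (NH4)2SO4 = 7.0985 × 132.144 = 938.02 g.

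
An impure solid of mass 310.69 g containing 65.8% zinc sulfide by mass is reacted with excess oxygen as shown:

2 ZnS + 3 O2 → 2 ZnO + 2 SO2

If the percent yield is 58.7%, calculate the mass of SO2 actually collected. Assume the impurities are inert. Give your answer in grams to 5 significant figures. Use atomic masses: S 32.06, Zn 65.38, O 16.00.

78.893 g

Pure ZnS available = 310.69 g × 0.658 = 204.434 g.
M(ZnS) = 65.38 + 32.06 = 97.44 g/mol.
M(SO2) = 32.06 + 2(16.00) = 64.06 g/mol.
n(ZnS) = 204.434 g / 97.44 g/mol = 2.09805 mol.
From the equation the ZnS:SO2 mole ratio is 2:2, so n(SO2) = 2.09805 × 2/2 = 2.09805 mol.
Mass of SO2 = 2.09805 mol × 64.06 g/mol = 134.401 g.
Actual mass collected = 134.401 g × 0.587 = 78.8934 g.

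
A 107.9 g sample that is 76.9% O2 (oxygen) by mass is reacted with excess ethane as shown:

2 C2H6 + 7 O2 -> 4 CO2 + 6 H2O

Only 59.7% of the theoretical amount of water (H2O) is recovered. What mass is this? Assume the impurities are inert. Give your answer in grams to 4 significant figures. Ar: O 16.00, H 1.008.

23.90 g

Pure O2 available = 107.9 g × 0.769 = 82.975 g.
M(O2) = 2(16.00) = 32.00 g/mol.
M(H2O) = 2(1.008) + 16.00 = 18.016 g/mol.
n(O2) = 82.975 g / 32.00 g/mol = 2.5930 mol.
From the equation the O2:H2O mole ratio is 7:6, so n(H2O) = 2.5930 × 6/7 = 2.2225 mol.
Mass of H2O = 2.2225 mol × 18.016 g/mol = 40.041 g.
Actual mass collected = 40.041 g × 0.597 = 23.905 g.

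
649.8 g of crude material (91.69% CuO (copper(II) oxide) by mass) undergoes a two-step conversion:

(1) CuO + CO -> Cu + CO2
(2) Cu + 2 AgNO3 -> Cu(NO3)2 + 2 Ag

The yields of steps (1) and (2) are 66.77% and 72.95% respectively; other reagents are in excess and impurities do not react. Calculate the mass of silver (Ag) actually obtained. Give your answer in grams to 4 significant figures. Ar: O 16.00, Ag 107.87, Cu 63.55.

787.0 g

Pure CuO = 649.8 × 0.9169 = 595.80 g.
M(CuO) = 63.55 + 16.00 = 79.55 g/mol.
M(Ag) = 107.87 g/mol.
n(CuO) = 595.80 / 79.55 = 7.4896 mol.
Step 1 (CuO:Cu = 1:1): theoretical n(Cu) = 7.4896 mol; at 66.77% yield, n(Cu) = 5.0008 mol.
Step 2 (Cu:Ag = 1:2): theoretical n(Ag) = 10.002 mol, so theoretical mass = 10.002 × 107.87 = 1078.9 g.
At 72.95% yield, actual mass of Ag = 1078.9 × 0.7295 = 787.04 g.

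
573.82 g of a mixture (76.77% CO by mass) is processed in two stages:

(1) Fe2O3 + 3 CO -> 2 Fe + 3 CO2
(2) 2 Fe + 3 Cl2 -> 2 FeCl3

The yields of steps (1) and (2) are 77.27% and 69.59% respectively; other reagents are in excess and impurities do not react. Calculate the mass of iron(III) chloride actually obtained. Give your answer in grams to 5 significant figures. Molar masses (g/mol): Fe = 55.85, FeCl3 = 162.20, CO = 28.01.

914.47 g

Pure CO = 573.82 × 0.7677 = 440.522 g.
n(CO) = 440.522 / 28.01 = 15.7273 mol.
Step 1 (CO:Fe = 3:2): theoretical n(Fe) = 10.4849 mol; at 77.27% yield, n(Fe) = 8.10166 mol.
Step 2 (Fe:FeCl3 = 2:2): theoretical n(FeCl3) = 8.10166 mol, so theoretical mass = 8.10166 × 162.20 = 1314.09 g.
At 69.59% yield, actual mass of FeCl3 = 1314.09 × 0.6959 = 914.474 g.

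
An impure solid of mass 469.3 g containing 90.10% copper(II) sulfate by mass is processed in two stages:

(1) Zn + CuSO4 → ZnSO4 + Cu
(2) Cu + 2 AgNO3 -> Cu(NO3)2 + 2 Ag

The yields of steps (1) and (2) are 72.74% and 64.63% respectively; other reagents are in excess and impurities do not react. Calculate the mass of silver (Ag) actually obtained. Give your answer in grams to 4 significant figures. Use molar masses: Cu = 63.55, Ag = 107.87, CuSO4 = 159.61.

Pure CuSO4 = 469.3 × 0.9010 = 422.84 g.
n(CuSO4) = 422.84 / 159.61 = 2.6492 mol.
Step 1 (CuSO4:Cu = 1:1): theoretical n(Cu) = 2.6492 mol; at 72.74% yield, n(Cu) = 1.9270 mol.
Step 2 (Cu:Ag = 1:2): theoretical n(Ag) = 3.8541 mol, so theoretical mass = 3.8541 × 107.87 = 415.74 g.
At 64.63% yield, actual mass of Ag = 415.74 × 0.6463 = 268.69 g.

268.7 g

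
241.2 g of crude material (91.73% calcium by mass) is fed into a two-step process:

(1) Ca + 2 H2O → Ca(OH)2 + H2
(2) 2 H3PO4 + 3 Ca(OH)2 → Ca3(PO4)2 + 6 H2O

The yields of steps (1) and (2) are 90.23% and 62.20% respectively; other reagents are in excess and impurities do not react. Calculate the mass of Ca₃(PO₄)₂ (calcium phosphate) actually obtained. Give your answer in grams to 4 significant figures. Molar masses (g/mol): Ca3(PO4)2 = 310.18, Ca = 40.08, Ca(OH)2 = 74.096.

Pure Ca = 241.2 × 0.9173 = 221.25 g.
n(Ca) = 221.25 / 40.08 = 5.5203 mol.
Step 1 (Ca:Ca(OH)2 = 1:1): theoretical n(Ca(OH)2) = 5.5203 mol; at 90.23% yield, n(Ca(OH)2) = 4.9809 mol.
Step 2 (Ca(OH)2:Ca3(PO4)2 = 3:1): theoretical n(Ca3(PO4)2) = 1.6603 mol, so theoretical mass = 1.6603 × 310.18 = 515.00 g.
At 62.20% yield, actual mass of Ca3(PO4)2 = 515.00 × 0.6220 = 320.33 g.

320.3 g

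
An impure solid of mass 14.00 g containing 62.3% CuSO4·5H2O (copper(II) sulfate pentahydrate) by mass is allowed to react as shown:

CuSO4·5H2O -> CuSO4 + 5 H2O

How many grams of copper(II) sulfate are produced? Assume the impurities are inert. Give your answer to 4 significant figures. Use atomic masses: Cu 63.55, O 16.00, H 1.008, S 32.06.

5.575 g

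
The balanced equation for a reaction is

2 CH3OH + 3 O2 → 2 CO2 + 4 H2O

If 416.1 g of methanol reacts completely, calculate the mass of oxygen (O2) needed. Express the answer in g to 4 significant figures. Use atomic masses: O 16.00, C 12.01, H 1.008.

623.3 g

M(CH3OH) = 12.01 + 4(1.008) + 16.00 = 32.042 g/mol.
M(O2) = 2(16.00) = 32.00 g/mol.
n(CH3OH) = 416.10 g / 32.042 g/mol = 12.986 mol.
From the equation the CH3OH:O2 mole ratio is 2:3, so n(O2) = 12.986 × 3/2 = 19.479 mol.
Mass of O2 = 19.479 mol × 32.00 g/mol = 623.33 g.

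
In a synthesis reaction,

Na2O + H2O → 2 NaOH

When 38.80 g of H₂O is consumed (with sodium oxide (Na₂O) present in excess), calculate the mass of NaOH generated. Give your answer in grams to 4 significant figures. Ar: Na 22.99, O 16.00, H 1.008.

M(H2O) = 2(1.008) + 16.00 = 18.016 g/mol.
M(NaOH) = 22.99 + 16.00 + 1.008 = 39.998 g/mol.
n(H2O) = 38.800 g / 18.016 g/mol = 2.1536 mol.
From the equation the H2O:NaOH mole ratio is 1:2, so n(NaOH) = 2.1536 × 2/1 = 4.3073 mol.
Mass of NaOH = 4.3073 mol × 39.998 g/mol = 172.28 g.

172.3 g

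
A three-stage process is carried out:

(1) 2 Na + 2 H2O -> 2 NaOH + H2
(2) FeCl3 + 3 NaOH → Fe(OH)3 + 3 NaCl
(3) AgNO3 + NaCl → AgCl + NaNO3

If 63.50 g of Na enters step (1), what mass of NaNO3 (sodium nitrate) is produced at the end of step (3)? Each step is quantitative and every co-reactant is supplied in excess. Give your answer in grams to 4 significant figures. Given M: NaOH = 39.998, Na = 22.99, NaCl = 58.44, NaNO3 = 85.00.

n(Na) = 63.50 / 22.99 = 2.7621 mol.
Reaction (1): Na→NaOH ratio 2:2 ⇒ n(NaOH) = 2.7621 mol.
Reaction (2): NaOH→NaCl ratio 3:3 ⇒ n(NaCl) = 2.7621 mol.
Reaction (3): NaCl→NaNO3 ratio 1:1 ⇒ n(NaNO3) = 2.7621 mol.
Mass of NaNO3 = 2.7621 × 85.00 = 234.78 g.

234.8 g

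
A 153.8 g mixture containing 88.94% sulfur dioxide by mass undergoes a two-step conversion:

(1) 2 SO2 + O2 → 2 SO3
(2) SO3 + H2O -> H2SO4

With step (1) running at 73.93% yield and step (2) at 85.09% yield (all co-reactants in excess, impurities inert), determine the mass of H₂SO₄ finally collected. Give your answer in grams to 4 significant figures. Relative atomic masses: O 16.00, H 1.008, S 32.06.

Pure SO2 = 153.8 × 0.8894 = 136.79 g.
M(SO2) = 32.06 + 2(16.00) = 64.06 g/mol.
M(H2SO4) = 2(1.008) + 32.06 + 4(16.00) = 98.076 g/mol.
n(SO2) = 136.79 / 64.06 = 2.1353 mol.
Step 1 (SO2:SO3 = 2:2): theoretical n(SO3) = 2.1353 mol; at 73.93% yield, n(SO3) = 1.5787 mol.
Step 2 (SO3:H2SO4 = 1:1): theoretical n(H2SO4) = 1.5787 mol, so theoretical mass = 1.5787 × 98.076 = 154.83 g.
At 85.09% yield, actual mass of H2SO4 = 154.83 × 0.8509 = 131.74 g.

131.7 g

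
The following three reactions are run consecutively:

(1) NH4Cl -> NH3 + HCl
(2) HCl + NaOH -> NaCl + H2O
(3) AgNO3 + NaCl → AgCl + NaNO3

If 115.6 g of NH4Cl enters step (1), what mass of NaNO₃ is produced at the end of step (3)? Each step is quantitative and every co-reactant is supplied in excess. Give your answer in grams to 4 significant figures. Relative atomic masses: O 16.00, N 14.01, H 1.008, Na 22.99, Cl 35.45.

M(NH4Cl) = 14.01 + 4(1.008) + 35.45 = 53.492 g/mol.
M(NaNO3) = 22.99 + 14.01 + 3(16.00) = 85.00 g/mol.
n(NH4Cl) = 115.6 / 53.492 = 2.1611 mol.
Reaction (1): NH4Cl→HCl ratio 1:1 ⇒ n(HCl) = 2.1611 mol.
Reaction (2): HCl→NaCl ratio 1:1 ⇒ n(NaCl) = 2.1611 mol.
Reaction (3): NaCl→NaNO3 ratio 1:1 ⇒ n(NaNO3) = 2.1611 mol.
Mass of NaNO3 = 2.1611 × 85.00 = 183.69 g.

183.7 g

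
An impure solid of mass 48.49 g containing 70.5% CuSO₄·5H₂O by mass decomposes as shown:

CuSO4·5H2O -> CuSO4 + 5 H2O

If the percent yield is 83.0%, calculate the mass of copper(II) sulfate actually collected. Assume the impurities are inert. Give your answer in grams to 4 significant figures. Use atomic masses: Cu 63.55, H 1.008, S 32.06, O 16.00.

18.14 g

Pure CuSO4·5H2O available = 48.49 g × 0.705 = 34.185 g.
M(CuSO4·5H2O) = 63.55 + 32.06 + 9(16.00) + 10(1.008) = 249.69 g/mol.
M(CuSO4) = 63.55 + 32.06 + 4(16.00) = 159.61 g/mol.
n(CuSO4·5H2O) = 34.185 g / 249.69 g/mol = 0.13691 mol.
From the equation the CuSO4·5H2O:CuSO4 mole ratio is 1:1, so n(CuSO4) = 0.13691 × 1/1 = 0.13691 mol.
Mass of CuSO4 = 0.13691 mol × 159.61 g/mol = 21.852 g.
Actual mass collected = 21.852 g × 0.830 = 18.138 g.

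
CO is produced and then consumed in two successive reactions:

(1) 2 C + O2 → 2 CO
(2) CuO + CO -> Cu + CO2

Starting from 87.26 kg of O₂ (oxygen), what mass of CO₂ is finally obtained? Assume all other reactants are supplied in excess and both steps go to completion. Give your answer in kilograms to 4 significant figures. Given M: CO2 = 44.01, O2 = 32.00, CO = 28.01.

240.0 kg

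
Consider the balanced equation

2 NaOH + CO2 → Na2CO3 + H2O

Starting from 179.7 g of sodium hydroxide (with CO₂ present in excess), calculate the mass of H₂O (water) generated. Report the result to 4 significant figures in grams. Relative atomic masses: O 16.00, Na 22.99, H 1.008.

40.47 g

M(NaOH) = 22.99 + 16.00 + 1.008 = 39.998 g/mol.
M(H2O) = 2(1.008) + 16.00 = 18.016 g/mol.
n(NaOH) = 179.70 g / 39.998 g/mol = 4.4927 mol.
From the equation the NaOH:H2O mole ratio is 2:1, so n(H2O) = 4.4927 × 1/2 = 2.2464 mol.
Mass of H2O = 2.2464 mol × 18.016 g/mol = 40.470 g.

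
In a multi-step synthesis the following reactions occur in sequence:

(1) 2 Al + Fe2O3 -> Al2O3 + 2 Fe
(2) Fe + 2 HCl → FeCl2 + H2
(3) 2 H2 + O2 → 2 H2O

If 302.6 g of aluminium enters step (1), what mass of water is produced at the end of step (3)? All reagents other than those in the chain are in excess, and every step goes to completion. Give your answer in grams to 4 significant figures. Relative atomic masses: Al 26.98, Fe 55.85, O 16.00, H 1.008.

M(Al) = 26.98 g/mol.
M(H2O) = 2(1.008) + 16.00 = 18.016 g/mol.
n(Al) = 302.6 / 26.98 = 11.216 mol.
Reaction (1): Al→Fe ratio 2:2 ⇒ n(Fe) = 11.216 mol.
Reaction (2): Fe→H2 ratio 1:1 ⇒ n(H2) = 11.216 mol.
Reaction (3): H2→H2O ratio 2:2 ⇒ n(H2O) = 11.216 mol.
Mass of H2O = 11.216 × 18.016 = 202.06 g.

202.1 g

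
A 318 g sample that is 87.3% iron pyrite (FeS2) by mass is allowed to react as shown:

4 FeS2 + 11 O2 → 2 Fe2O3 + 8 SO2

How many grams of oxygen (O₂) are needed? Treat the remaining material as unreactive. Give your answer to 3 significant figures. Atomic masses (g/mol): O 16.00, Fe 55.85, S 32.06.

204 g

Mass of pure FeS2 = 318 g × 0.873 = 277.6 g.
M(FeS2) = 55.85 + 2(32.06) = 119.97 g/mol.
M(O2) = 2(16.00) = 32.00 g/mol.
n(FeS2) = 277.6 g / 119.97 g/mol = 2.314 mol.
From the equation the FeS2:O2 mole ratio is 4:11, so n(O2) = 2.314 × 11/4 = 6.364 mol.
Mass of O2 = 6.364 mol × 32.00 g/mol = 203.6 g.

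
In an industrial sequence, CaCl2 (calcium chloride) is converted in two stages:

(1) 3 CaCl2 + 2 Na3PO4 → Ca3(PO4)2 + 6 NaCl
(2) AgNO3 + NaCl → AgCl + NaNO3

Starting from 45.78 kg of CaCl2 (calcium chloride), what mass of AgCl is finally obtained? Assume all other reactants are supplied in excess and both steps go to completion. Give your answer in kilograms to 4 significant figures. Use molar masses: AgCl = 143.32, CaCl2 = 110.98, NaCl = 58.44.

118.2 kg

45.78 kg = 45780 g.
n(CaCl2) = 45780 / 110.98 = 412.51 mol.
Step 1 gives a 3:6 ratio of CaCl2 to NaCl, so n(NaCl) = 825.01 mol.
In step 2 the NaCl:AgCl ratio is 1:1, so n(AgCl) = 825.01 mol.
Mass of AgCl = 825.01 × 143.32 = 118240 g = 118.2 kg.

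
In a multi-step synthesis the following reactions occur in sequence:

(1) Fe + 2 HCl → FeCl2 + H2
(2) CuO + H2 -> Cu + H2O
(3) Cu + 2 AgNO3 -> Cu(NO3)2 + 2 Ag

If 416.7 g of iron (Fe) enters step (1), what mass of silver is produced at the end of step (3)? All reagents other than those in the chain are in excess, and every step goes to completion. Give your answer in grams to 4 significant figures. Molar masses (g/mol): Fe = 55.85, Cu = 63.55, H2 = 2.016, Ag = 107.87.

1610 g

n(Fe) = 416.7 / 55.85 = 7.4611 mol.
Reaction (1): Fe→H2 ratio 1:1 ⇒ n(H2) = 7.4611 mol.
Reaction (2): H2→Cu ratio 1:1 ⇒ n(Cu) = 7.4611 mol.
Reaction (3): Cu→Ag ratio 1:2 ⇒ n(Ag) = 14.922 mol.
Mass of Ag = 14.922 × 107.87 = 1609.6 g.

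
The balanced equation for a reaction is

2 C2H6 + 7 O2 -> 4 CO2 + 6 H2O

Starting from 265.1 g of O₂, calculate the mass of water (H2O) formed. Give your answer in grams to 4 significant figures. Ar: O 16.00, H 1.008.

127.9 g

M(O2) = 2(16.00) = 32.00 g/mol.
M(H2O) = 2(1.008) + 16.00 = 18.016 g/mol.
n(O2) = 265.10 g / 32.00 g/mol = 8.2844 mol.
From the equation the O2:H2O mole ratio is 7:6, so n(H2O) = 8.2844 × 6/7 = 7.1009 mol.
Mass of H2O = 7.1009 mol × 18.016 g/mol = 127.93 g.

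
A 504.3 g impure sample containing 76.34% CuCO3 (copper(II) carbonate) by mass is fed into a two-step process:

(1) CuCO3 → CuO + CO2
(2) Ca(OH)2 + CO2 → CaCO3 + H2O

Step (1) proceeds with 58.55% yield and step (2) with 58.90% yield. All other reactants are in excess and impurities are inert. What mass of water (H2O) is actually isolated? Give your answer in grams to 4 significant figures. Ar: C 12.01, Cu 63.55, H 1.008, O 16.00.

19.36 g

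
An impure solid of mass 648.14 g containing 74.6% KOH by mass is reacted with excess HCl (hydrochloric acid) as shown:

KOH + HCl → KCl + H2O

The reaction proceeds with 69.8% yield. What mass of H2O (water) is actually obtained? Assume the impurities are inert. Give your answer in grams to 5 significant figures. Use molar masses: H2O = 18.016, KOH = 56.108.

Pure KOH available = 648.14 g × 0.746 = 483.512 g.
n(KOH) = 483.512 g / 56.108 g/mol = 8.61753 mol.
From the equation the KOH:H2O mole ratio is 1:1, so n(H2O) = 8.61753 × 1/1 = 8.61753 mol.
Mass of H2O = 8.61753 mol × 18.016 g/mol = 155.253 g.
Actual mass collected = 155.253 g × 0.698 = 108.367 g.

108.37 g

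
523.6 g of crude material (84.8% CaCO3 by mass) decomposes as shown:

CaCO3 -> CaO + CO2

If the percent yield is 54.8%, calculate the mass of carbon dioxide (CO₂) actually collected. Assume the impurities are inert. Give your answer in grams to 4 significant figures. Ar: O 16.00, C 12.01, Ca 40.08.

107.0 g

Pure CaCO3 available = 523.6 g × 0.848 = 444.01 g.
M(CaCO3) = 40.08 + 12.01 + 3(16.00) = 100.09 g/mol.
M(CO2) = 12.01 + 2(16.00) = 44.01 g/mol.
n(CaCO3) = 444.01 g / 100.09 g/mol = 4.4361 mol.
From the equation the CaCO3:CO2 mole ratio is 1:1, so n(CO2) = 4.4361 × 1/1 = 4.4361 mol.
Mass of CO2 = 4.4361 mol × 44.01 g/mol = 195.23 g.
Actual mass collected = 195.23 g × 0.548 = 106.99 g.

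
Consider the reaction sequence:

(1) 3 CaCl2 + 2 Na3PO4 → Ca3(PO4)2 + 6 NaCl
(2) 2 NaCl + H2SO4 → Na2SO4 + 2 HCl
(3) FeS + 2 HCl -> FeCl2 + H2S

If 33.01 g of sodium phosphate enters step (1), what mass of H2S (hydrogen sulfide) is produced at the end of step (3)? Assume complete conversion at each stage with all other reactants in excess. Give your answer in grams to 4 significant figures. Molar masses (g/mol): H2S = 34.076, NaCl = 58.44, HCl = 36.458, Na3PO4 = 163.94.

n(Na3PO4) = 33.01 / 163.94 = 0.20135 mol.
Reaction (1): Na3PO4→NaCl ratio 2:6 ⇒ n(NaCl) = 0.60406 mol.
Reaction (2): NaCl→HCl ratio 2:2 ⇒ n(HCl) = 0.60406 mol.
Reaction (3): HCl→H2S ratio 2:1 ⇒ n(H2S) = 0.30203 mol.
Mass of H2S = 0.30203 × 34.076 = 10.292 g.

10.29 g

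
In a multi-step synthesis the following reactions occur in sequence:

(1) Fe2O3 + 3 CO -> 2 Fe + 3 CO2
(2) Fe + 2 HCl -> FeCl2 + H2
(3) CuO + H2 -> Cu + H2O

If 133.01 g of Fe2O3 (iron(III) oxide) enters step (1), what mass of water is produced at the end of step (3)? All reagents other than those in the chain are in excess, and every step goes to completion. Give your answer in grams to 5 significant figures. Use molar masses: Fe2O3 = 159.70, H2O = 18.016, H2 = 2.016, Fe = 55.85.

30.010 g

n(Fe2O3) = 133.01 / 159.70 = 0.832874 mol.
Reaction (1): Fe2O3→Fe ratio 1:2 ⇒ n(Fe) = 1.66575 mol.
Reaction (2): Fe→H2 ratio 1:1 ⇒ n(H2) = 1.66575 mol.
Reaction (3): H2→H2O ratio 1:1 ⇒ n(H2O) = 1.66575 mol.
Mass of H2O = 1.66575 × 18.016 = 30.0101 g.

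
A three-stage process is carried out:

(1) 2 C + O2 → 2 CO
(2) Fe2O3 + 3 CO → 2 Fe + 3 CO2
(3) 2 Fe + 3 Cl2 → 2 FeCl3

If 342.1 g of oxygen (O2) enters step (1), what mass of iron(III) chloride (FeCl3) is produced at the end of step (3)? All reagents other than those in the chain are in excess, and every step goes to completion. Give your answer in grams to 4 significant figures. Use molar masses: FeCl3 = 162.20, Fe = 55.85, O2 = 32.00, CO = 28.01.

2312 g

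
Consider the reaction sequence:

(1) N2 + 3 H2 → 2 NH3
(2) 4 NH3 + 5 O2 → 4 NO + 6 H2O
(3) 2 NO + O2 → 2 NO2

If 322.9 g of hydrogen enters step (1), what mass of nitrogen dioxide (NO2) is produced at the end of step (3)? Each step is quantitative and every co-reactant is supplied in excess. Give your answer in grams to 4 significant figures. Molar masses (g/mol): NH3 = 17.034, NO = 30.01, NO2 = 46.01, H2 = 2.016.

4913 g

n(H2) = 322.9 / 2.016 = 160.17 mol.
Reaction (1): H2→NH3 ratio 3:2 ⇒ n(NH3) = 106.78 mol.
Reaction (2): NH3→NO ratio 4:4 ⇒ n(NO) = 106.78 mol.
Reaction (3): NO→NO2 ratio 2:2 ⇒ n(NO2) = 106.78 mol.
Mass of NO2 = 106.78 × 46.01 = 4912.9 g.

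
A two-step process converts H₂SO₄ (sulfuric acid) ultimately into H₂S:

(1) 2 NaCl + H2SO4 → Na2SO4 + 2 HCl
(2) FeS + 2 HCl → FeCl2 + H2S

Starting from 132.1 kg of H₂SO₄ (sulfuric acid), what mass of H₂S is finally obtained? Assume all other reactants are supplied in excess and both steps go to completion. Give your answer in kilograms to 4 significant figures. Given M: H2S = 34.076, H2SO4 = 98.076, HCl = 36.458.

132.1 kg = 132100 g.
n(H2SO4) = 132100 / 98.076 = 1346.9 mol.
Step 1 gives a 1:2 ratio of H2SO4 to HCl, so n(HCl) = 2693.8 mol.
In step 2 the HCl:H2S ratio is 2:1, so n(H2S) = 1346.9 mol.
Mass of H2S = 1346.9 × 34.076 = 45897 g = 45.90 kg.

45.90 kg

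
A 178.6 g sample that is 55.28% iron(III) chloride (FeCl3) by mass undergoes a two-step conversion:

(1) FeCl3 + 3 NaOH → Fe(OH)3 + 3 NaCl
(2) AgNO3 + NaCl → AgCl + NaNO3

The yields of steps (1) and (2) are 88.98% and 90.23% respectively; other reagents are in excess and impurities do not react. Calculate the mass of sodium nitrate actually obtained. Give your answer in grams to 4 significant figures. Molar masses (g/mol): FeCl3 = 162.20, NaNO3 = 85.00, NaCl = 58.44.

Pure FeCl3 = 178.6 × 0.5528 = 98.730 g.
n(FeCl3) = 98.730 / 162.20 = 0.60869 mol.
Step 1 (FeCl3:NaCl = 1:3): theoretical n(NaCl) = 1.8261 mol; at 88.98% yield, n(NaCl) = 1.6248 mol.
Step 2 (NaCl:NaNO3 = 1:1): theoretical n(NaNO3) = 1.6248 mol, so theoretical mass = 1.6248 × 85.00 = 138.11 g.
At 90.23% yield, actual mass of NaNO3 = 138.11 × 0.9023 = 124.62 g.

124.6 g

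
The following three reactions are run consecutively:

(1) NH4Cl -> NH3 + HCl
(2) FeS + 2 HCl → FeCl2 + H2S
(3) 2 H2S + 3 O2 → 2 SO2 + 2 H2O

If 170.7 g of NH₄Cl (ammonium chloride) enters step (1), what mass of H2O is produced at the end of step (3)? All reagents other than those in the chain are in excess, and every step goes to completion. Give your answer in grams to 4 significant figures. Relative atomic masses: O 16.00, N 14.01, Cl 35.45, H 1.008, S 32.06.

M(NH4Cl) = 14.01 + 4(1.008) + 35.45 = 53.492 g/mol.
M(H2O) = 2(1.008) + 16.00 = 18.016 g/mol.
n(NH4Cl) = 170.7 / 53.492 = 3.1911 mol.
Reaction (1): NH4Cl→HCl ratio 1:1 ⇒ n(HCl) = 3.1911 mol.
Reaction (2): HCl→H2S ratio 2:1 ⇒ n(H2S) = 1.5956 mol.
Reaction (3): H2S→H2O ratio 2:2 ⇒ n(H2O) = 1.5956 mol.
Mass of H2O = 1.5956 × 18.016 = 28.746 g.

28.75 g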